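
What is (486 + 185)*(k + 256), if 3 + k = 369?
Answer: 417362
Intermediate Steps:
k = 366 (k = -3 + 369 = 366)
(486 + 185)*(k + 256) = (486 + 185)*(366 + 256) = 671*622 = 417362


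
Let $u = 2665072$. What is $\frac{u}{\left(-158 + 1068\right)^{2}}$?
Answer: $\frac{666268}{207025} \approx 3.2183$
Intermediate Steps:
$\frac{u}{\left(-158 + 1068\right)^{2}} = \frac{2665072}{\left(-158 + 1068\right)^{2}} = \frac{2665072}{910^{2}} = \frac{2665072}{828100} = 2665072 \cdot \frac{1}{828100} = \frac{666268}{207025}$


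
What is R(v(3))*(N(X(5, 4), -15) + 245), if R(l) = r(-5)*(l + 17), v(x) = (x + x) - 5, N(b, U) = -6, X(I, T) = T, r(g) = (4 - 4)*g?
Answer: 0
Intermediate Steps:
r(g) = 0 (r(g) = 0*g = 0)
v(x) = -5 + 2*x (v(x) = 2*x - 5 = -5 + 2*x)
R(l) = 0 (R(l) = 0*(l + 17) = 0*(17 + l) = 0)
R(v(3))*(N(X(5, 4), -15) + 245) = 0*(-6 + 245) = 0*239 = 0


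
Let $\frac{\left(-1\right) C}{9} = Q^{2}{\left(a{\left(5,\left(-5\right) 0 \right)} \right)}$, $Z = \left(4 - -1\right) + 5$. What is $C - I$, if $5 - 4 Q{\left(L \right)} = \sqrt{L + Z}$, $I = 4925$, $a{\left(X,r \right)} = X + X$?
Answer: $- \frac{79205}{16} + \frac{45 \sqrt{5}}{4} \approx -4925.2$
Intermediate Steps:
$Z = 10$ ($Z = \left(4 + \left(-3 + 4\right)\right) + 5 = \left(4 + 1\right) + 5 = 5 + 5 = 10$)
$a{\left(X,r \right)} = 2 X$
$Q{\left(L \right)} = \frac{5}{4} - \frac{\sqrt{10 + L}}{4}$ ($Q{\left(L \right)} = \frac{5}{4} - \frac{\sqrt{L + 10}}{4} = \frac{5}{4} - \frac{\sqrt{10 + L}}{4}$)
$C = - 9 \left(\frac{5}{4} - \frac{\sqrt{5}}{2}\right)^{2}$ ($C = - 9 \left(\frac{5}{4} - \frac{\sqrt{10 + 2 \cdot 5}}{4}\right)^{2} = - 9 \left(\frac{5}{4} - \frac{\sqrt{10 + 10}}{4}\right)^{2} = - 9 \left(\frac{5}{4} - \frac{\sqrt{20}}{4}\right)^{2} = - 9 \left(\frac{5}{4} - \frac{2 \sqrt{5}}{4}\right)^{2} = - 9 \left(\frac{5}{4} - \frac{\sqrt{5}}{2}\right)^{2} \approx -0.15674$)
$C - I = \left(- \frac{405}{16} + \frac{45 \sqrt{5}}{4}\right) - 4925 = - \frac{79205}{16} + \frac{45 \sqrt{5}}{4}$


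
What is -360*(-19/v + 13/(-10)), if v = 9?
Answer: 1228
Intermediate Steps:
-360*(-19/v + 13/(-10)) = -360*(-19/9 + 13/(-10)) = -360*(-19*⅑ + 13*(-⅒)) = -360*(-19/9 - 13/10) = -360*(-307/90) = 1228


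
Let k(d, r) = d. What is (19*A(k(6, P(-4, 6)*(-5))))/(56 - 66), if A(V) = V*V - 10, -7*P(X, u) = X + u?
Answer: -247/5 ≈ -49.400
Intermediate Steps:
P(X, u) = -X/7 - u/7 (P(X, u) = -(X + u)/7 = -X/7 - u/7)
A(V) = -10 + V² (A(V) = V² - 10 = -10 + V²)
(19*A(k(6, P(-4, 6)*(-5))))/(56 - 66) = (19*(-10 + 6²))/(56 - 66) = (19*(-10 + 36))/(-10) = (19*26)*(-⅒) = 494*(-⅒) = -247/5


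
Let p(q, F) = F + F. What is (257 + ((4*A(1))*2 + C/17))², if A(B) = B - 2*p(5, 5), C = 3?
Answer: 3196944/289 ≈ 11062.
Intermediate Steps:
p(q, F) = 2*F
A(B) = -20 + B (A(B) = B - 4*5 = B - 2*10 = B - 20 = -20 + B)
(257 + ((4*A(1))*2 + C/17))² = (257 + ((4*(-20 + 1))*2 + 3/17))² = (257 + ((4*(-19))*2 + 3*(1/17)))² = (257 + (-76*2 + 3/17))² = (257 + (-152 + 3/17))² = (257 - 2581/17)² = (1788/17)² = 3196944/289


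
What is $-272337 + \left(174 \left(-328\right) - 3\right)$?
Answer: $-329412$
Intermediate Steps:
$-272337 + \left(174 \left(-328\right) - 3\right) = -272337 - 57075 = -329412$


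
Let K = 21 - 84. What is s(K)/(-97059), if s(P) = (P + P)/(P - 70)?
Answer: -6/614707 ≈ -9.7607e-6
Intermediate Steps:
K = -63
s(P) = 2*P/(-70 + P) (s(P) = (2*P)/(-70 + P) = 2*P/(-70 + P))
s(K)/(-97059) = (2*(-63)/(-70 - 63))/(-97059) = (2*(-63)/(-133))*(-1/97059) = (2*(-63)*(-1/133))*(-1/97059) = (18/19)*(-1/97059) = -6/614707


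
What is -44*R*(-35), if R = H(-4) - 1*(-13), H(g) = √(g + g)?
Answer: 20020 + 3080*I*√2 ≈ 20020.0 + 4355.8*I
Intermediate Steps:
H(g) = √2*√g (H(g) = √(2*g) = √2*√g)
R = 13 + 2*I*√2 (R = √2*√(-4) - 1*(-13) = √2*(2*I) + 13 = 2*I*√2 + 13 = 13 + 2*I*√2 ≈ 13.0 + 2.8284*I)
-44*R*(-35) = -44*(13 + 2*I*√2)*(-35) = (-572 - 88*I*√2)*(-35) = 20020 + 3080*I*√2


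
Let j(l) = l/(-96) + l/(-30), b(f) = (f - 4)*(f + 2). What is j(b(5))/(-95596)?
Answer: 49/15295360 ≈ 3.2036e-6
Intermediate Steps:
b(f) = (-4 + f)*(2 + f)
j(l) = -7*l/160 (j(l) = l*(-1/96) + l*(-1/30) = -l/96 - l/30 = -7*l/160)
j(b(5))/(-95596) = -7*(-8 + 5² - 2*5)/160/(-95596) = -7*(-8 + 25 - 10)/160*(-1/95596) = -7/160*7*(-1/95596) = -49/160*(-1/95596) = 49/15295360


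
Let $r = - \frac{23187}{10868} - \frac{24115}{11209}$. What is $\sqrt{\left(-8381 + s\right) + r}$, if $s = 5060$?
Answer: $\frac{i \sqrt{101956870677648415}}{5537246} \approx 57.665 i$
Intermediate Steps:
$r = - \frac{47453173}{11074492}$ ($r = \left(-23187\right) \frac{1}{10868} - \frac{24115}{11209} = - \frac{23187}{10868} - \frac{24115}{11209} = - \frac{47453173}{11074492} \approx -4.2849$)
$\sqrt{\left(-8381 + s\right) + r} = \sqrt{\left(-8381 + 5060\right) - \frac{47453173}{11074492}} = \sqrt{-3321 - \frac{47453173}{11074492}} = \sqrt{- \frac{36825841105}{11074492}} = \frac{i \sqrt{101956870677648415}}{5537246}$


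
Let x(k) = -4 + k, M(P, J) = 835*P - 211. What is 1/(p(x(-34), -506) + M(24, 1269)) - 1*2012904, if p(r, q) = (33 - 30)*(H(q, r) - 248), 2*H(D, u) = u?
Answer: -38301537311/19028 ≈ -2.0129e+6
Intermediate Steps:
H(D, u) = u/2
M(P, J) = -211 + 835*P
p(r, q) = -744 + 3*r/2 (p(r, q) = (33 - 30)*(r/2 - 248) = 3*(-248 + r/2) = -744 + 3*r/2)
1/(p(x(-34), -506) + M(24, 1269)) - 1*2012904 = 1/((-744 + 3*(-4 - 34)/2) + (-211 + 835*24)) - 1*2012904 = 1/((-744 + (3/2)*(-38)) + (-211 + 20040)) - 2012904 = 1/((-744 - 57) + 19829) - 2012904 = 1/(-801 + 19829) - 2012904 = 1/19028 - 2012904 = -38301537311/19028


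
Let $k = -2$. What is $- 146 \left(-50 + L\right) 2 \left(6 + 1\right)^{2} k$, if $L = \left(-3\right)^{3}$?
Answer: $-2203432$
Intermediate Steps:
$L = -27$
$- 146 \left(-50 + L\right) 2 \left(6 + 1\right)^{2} k = - 146 \left(-50 - 27\right) 2 \left(6 + 1\right)^{2} \left(-2\right) = \left(-146\right) \left(-77\right) 2 \cdot 7^{2} \left(-2\right) = 11242 \cdot 2 \cdot 49 \left(-2\right) = 11242 \cdot 98 \left(-2\right) = 11242 \left(-196\right) = -2203432$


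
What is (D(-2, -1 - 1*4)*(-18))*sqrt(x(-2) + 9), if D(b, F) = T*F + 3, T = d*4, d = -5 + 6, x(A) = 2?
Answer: 306*sqrt(11) ≈ 1014.9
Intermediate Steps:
d = 1
T = 4 (T = 1*4 = 4)
D(b, F) = 3 + 4*F (D(b, F) = 4*F + 3 = 3 + 4*F)
(D(-2, -1 - 1*4)*(-18))*sqrt(x(-2) + 9) = ((3 + 4*(-1 - 1*4))*(-18))*sqrt(2 + 9) = ((3 + 4*(-1 - 4))*(-18))*sqrt(11) = ((3 + 4*(-5))*(-18))*sqrt(11) = ((3 - 20)*(-18))*sqrt(11) = (-17*(-18))*sqrt(11) = 306*sqrt(11)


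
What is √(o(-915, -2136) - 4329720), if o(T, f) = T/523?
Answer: 5*I*√47372178417/523 ≈ 2080.8*I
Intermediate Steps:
o(T, f) = T/523 (o(T, f) = T*(1/523) = T/523)
√(o(-915, -2136) - 4329720) = √((1/523)*(-915) - 4329720) = √(-915/523 - 4329720) = √(-2264444475/523) = 5*I*√47372178417/523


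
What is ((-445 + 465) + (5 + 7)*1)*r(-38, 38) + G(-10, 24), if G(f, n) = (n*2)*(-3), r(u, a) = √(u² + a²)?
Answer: -144 + 1216*√2 ≈ 1575.7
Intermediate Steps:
r(u, a) = √(a² + u²)
G(f, n) = -6*n (G(f, n) = (2*n)*(-3) = -6*n)
((-445 + 465) + (5 + 7)*1)*r(-38, 38) + G(-10, 24) = ((-445 + 465) + (5 + 7)*1)*√(38² + (-38)²) - 6*24 = (20 + 12*1)*√(1444 + 1444) - 144 = (20 + 12)*√2888 - 144 = 32*(38*√2) - 144 = 1216*√2 - 144 = -144 + 1216*√2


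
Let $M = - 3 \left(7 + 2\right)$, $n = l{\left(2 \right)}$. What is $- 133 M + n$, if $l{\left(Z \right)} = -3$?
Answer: $3588$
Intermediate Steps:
$n = -3$
$M = -27$ ($M = \left(-3\right) 9 = -27$)
$- 133 M + n = \left(-133\right) \left(-27\right) - 3 = 3591 - 3 = 3588$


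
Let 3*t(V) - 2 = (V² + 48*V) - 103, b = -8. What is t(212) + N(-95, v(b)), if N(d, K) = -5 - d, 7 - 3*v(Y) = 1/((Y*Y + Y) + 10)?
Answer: 55289/3 ≈ 18430.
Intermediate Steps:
v(Y) = 7/3 - 1/(3*(10 + Y + Y²)) (v(Y) = 7/3 - 1/(3*((Y*Y + Y) + 10)) = 7/3 - 1/(3*((Y² + Y) + 10)) = 7/3 - 1/(3*((Y + Y²) + 10)) = 7/3 - 1/(3*(10 + Y + Y²)))
t(V) = -101/3 + 16*V + V²/3 (t(V) = ⅔ + ((V² + 48*V) - 103)/3 = ⅔ + (-103 + V² + 48*V)/3 = ⅔ + (-103/3 + 16*V + V²/3) = -101/3 + 16*V + V²/3)
t(212) + N(-95, v(b)) = (-101/3 + 16*212 + (⅓)*212²) + (-5 - 1*(-95)) = (-101/3 + 3392 + (⅓)*44944) + (-5 + 95) = (-101/3 + 3392 + 44944/3) + 90 = 55019/3 + 90 = 55289/3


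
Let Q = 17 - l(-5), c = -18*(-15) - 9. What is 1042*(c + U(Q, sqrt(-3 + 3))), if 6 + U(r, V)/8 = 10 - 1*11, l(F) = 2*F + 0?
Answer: 213610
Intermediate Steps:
c = 261 (c = 270 - 9 = 261)
l(F) = 2*F
Q = 27 (Q = 17 - 2*(-5) = 17 - 1*(-10) = 17 + 10 = 27)
U(r, V) = -56 (U(r, V) = -48 + 8*(10 - 1*11) = -48 + 8*(10 - 11) = -48 + 8*(-1) = -48 - 8 = -56)
1042*(c + U(Q, sqrt(-3 + 3))) = 1042*(261 - 56) = 1042*205 = 213610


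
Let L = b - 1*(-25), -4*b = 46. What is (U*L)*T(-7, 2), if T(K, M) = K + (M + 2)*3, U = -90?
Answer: -6075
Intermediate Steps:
b = -23/2 (b = -1/4*46 = -23/2 ≈ -11.500)
L = 27/2 (L = -23/2 - 1*(-25) = -23/2 + 25 = 27/2 ≈ 13.500)
T(K, M) = 6 + K + 3*M (T(K, M) = K + (2 + M)*3 = K + (6 + 3*M) = 6 + K + 3*M)
(U*L)*T(-7, 2) = (-90*27/2)*(6 - 7 + 3*2) = -1215*(6 - 7 + 6) = -1215*5 = -6075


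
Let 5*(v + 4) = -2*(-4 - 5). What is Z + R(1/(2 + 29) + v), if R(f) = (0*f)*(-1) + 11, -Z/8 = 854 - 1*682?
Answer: -1365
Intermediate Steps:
v = -⅖ (v = -4 + (-2*(-4 - 5))/5 = -4 + (-2*(-9))/5 = -4 + (⅕)*18 = -4 + 18/5 = -⅖ ≈ -0.40000)
Z = -1376 (Z = -8*(854 - 1*682) = -8*(854 - 682) = -8*172 = -1376)
R(f) = 11 (R(f) = 0*(-1) + 11 = 0 + 11 = 11)
Z + R(1/(2 + 29) + v) = -1376 + 11 = -1365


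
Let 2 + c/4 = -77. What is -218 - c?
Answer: 98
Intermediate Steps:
c = -316 (c = -8 + 4*(-77) = -8 - 308 = -316)
-218 - c = -218 - 1*(-316) = -218 + 316 = 98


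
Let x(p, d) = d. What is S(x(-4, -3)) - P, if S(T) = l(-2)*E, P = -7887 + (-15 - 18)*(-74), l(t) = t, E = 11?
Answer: 5423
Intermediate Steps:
P = -5445 (P = -7887 - 33*(-74) = -7887 + 2442 = -5445)
S(T) = -22 (S(T) = -2*11 = -22)
S(x(-4, -3)) - P = -22 - 1*(-5445) = -22 + 5445 = 5423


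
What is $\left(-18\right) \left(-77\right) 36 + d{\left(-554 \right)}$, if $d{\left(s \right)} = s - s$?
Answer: $49896$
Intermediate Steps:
$d{\left(s \right)} = 0$
$\left(-18\right) \left(-77\right) 36 + d{\left(-554 \right)} = \left(-18\right) \left(-77\right) 36 + 0 = 1386 \cdot 36 + 0 = 49896 + 0 = 49896$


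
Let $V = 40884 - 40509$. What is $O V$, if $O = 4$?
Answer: $1500$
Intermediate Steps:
$V = 375$ ($V = 40884 - 40509 = 375$)
$O V = 4 \cdot 375 = 1500$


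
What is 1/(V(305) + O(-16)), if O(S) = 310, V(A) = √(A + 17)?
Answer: 155/47889 - √322/95778 ≈ 0.0030493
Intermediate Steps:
V(A) = √(17 + A)
1/(V(305) + O(-16)) = 1/(√(17 + 305) + 310) = 1/(√322 + 310) = 1/(310 + √322)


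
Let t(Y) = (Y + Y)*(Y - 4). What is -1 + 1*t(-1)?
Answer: 9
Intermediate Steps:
t(Y) = 2*Y*(-4 + Y) (t(Y) = (2*Y)*(-4 + Y) = 2*Y*(-4 + Y))
-1 + 1*t(-1) = -1 + 1*(2*(-1)*(-4 - 1)) = -1 + 1*(2*(-1)*(-5)) = -1 + 1*10 = -1 + 10 = 9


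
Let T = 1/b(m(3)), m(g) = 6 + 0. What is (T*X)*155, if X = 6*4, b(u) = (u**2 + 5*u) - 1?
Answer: 744/13 ≈ 57.231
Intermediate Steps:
m(g) = 6
b(u) = -1 + u**2 + 5*u
X = 24
T = 1/65 (T = 1/(-1 + 6**2 + 5*6) = 1/(-1 + 36 + 30) = 1/65 ≈ 0.015385)
(T*X)*155 = ((1/65)*24)*155 = (24/65)*155 = 744/13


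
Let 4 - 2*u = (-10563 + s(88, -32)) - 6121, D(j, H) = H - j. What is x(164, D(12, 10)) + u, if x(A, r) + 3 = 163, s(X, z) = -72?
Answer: 8540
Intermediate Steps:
x(A, r) = 160 (x(A, r) = -3 + 163 = 160)
u = 8380 (u = 2 - ((-10563 - 72) - 6121)/2 = 2 - (-10635 - 6121)/2 = 2 - 1/2*(-16756) = 2 + 8378 = 8380)
x(164, D(12, 10)) + u = 160 + 8380 = 8540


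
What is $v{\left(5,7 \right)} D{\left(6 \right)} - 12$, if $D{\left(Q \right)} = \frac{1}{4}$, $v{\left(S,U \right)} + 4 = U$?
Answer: $- \frac{45}{4} \approx -11.25$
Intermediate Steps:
$v{\left(S,U \right)} = -4 + U$
$D{\left(Q \right)} = \frac{1}{4}$
$v{\left(5,7 \right)} D{\left(6 \right)} - 12 = \left(-4 + 7\right) \frac{1}{4} - 12 = 3 \cdot \frac{1}{4} - 12 = \frac{3}{4} - 12 = - \frac{45}{4}$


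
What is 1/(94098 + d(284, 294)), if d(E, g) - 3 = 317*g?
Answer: 1/187299 ≈ 5.3391e-6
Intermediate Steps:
d(E, g) = 3 + 317*g
1/(94098 + d(284, 294)) = 1/(94098 + (3 + 317*294)) = 1/(94098 + (3 + 93198)) = 1/(94098 + 93201) = 1/187299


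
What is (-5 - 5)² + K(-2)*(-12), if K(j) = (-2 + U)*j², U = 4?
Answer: 4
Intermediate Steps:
K(j) = 2*j² (K(j) = (-2 + 4)*j² = 2*j²)
(-5 - 5)² + K(-2)*(-12) = (-5 - 5)² + (2*(-2)²)*(-12) = (-10)² + (2*4)*(-12) = 100 + 8*(-12) = 100 - 96 = 4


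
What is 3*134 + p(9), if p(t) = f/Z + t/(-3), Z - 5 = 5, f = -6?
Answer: 1992/5 ≈ 398.40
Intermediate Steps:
Z = 10 (Z = 5 + 5 = 10)
p(t) = -⅗ - t/3 (p(t) = -6/10 + t/(-3) = -6*⅒ + t*(-⅓) = -⅗ - t/3)
3*134 + p(9) = 3*134 + (-⅗ - ⅓*9) = 402 + (-⅗ - 3) = 402 - 18/5 = 1992/5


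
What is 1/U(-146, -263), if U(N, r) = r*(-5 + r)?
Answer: 1/70484 ≈ 1.4188e-5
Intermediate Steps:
1/U(-146, -263) = 1/(-263*(-5 - 263)) = 1/(-263*(-268)) = 1/70484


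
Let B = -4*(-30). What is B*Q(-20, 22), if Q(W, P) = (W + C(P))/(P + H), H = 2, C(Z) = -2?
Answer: -110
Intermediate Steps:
Q(W, P) = (-2 + W)/(2 + P) (Q(W, P) = (W - 2)/(P + 2) = (-2 + W)/(2 + P))
B = 120
B*Q(-20, 22) = 120*((-2 - 20)/(2 + 22)) = 120*(-22/24) = 120*((1/24)*(-22)) = 120*(-11/12) = -110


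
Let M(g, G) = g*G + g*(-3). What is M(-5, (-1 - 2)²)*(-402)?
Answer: 12060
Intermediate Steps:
M(g, G) = -3*g + G*g (M(g, G) = G*g - 3*g = -3*g + G*g)
M(-5, (-1 - 2)²)*(-402) = -5*(-3 + (-1 - 2)²)*(-402) = -5*(-3 + (-3)²)*(-402) = -5*(-3 + 9)*(-402) = -5*6*(-402) = -30*(-402) = 12060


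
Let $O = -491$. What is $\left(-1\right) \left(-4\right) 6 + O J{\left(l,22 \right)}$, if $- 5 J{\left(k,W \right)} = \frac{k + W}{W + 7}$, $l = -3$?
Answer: $\frac{12809}{145} \approx 88.338$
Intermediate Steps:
$J{\left(k,W \right)} = - \frac{W + k}{5 \left(7 + W\right)}$ ($J{\left(k,W \right)} = - \frac{\left(k + W\right) \frac{1}{W + 7}}{5} = - \frac{\left(W + k\right) \frac{1}{7 + W}}{5} = - \frac{\frac{1}{7 + W} \left(W + k\right)}{5} = - \frac{W + k}{5 \left(7 + W\right)}$)
$\left(-1\right) \left(-4\right) 6 + O J{\left(l,22 \right)} = \left(-1\right) \left(-4\right) 6 - 491 \frac{\left(-1\right) 22 - -3}{5 \left(7 + 22\right)} = 4 \cdot 6 - 491 \frac{-22 + 3}{5 \cdot 29} = 24 - 491 \cdot \frac{1}{5} \cdot \frac{1}{29} \left(-19\right) = 24 - - \frac{9329}{145} = 24 + \frac{9329}{145} = \frac{12809}{145}$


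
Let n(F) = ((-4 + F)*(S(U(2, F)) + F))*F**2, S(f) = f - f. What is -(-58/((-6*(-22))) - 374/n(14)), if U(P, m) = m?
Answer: 205111/452760 ≈ 0.45302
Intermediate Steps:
S(f) = 0
n(F) = F**3*(-4 + F) (n(F) = ((-4 + F)*(0 + F))*F**2 = ((-4 + F)*F)*F**2 = (F*(-4 + F))*F**2 = F**3*(-4 + F))
-(-58/((-6*(-22))) - 374/n(14)) = -(-58/((-6*(-22))) - 374*1/(2744*(-4 + 14))) = -(-58/132 - 374/(2744*10)) = -(-58*1/132 - 374/27440) = -(-29/66 - 374*1/27440) = -(-29/66 - 187/13720) = -1*(-205111/452760) = 205111/452760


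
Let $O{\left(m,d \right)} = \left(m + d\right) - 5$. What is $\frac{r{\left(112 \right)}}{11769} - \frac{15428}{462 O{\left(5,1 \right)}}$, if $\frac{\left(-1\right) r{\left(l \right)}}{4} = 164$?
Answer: $- \frac{1443454}{43153} \approx -33.45$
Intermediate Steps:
$r{\left(l \right)} = -656$ ($r{\left(l \right)} = \left(-4\right) 164 = -656$)
$O{\left(m,d \right)} = -5 + d + m$ ($O{\left(m,d \right)} = \left(d + m\right) - 5 = -5 + d + m$)
$\frac{r{\left(112 \right)}}{11769} - \frac{15428}{462 O{\left(5,1 \right)}} = - \frac{656}{11769} - \frac{15428}{462 \left(-5 + 1 + 5\right)} = \left(-656\right) \frac{1}{11769} - \frac{15428}{462 \cdot 1} = - \frac{656}{11769} - \frac{15428}{462} = - \frac{656}{11769} - \frac{1102}{33} = - \frac{1443454}{43153}$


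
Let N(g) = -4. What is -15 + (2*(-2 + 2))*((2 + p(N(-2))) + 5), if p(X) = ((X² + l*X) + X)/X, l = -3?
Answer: -15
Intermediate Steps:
p(X) = (X² - 2*X)/X (p(X) = ((X² - 3*X) + X)/X = (X² - 2*X)/X)
-15 + (2*(-2 + 2))*((2 + p(N(-2))) + 5) = -15 + (2*(-2 + 2))*((2 + (-2 - 4)) + 5) = -15 + (2*0)*((2 - 6) + 5) = -15 + 0*(-4 + 5) = -15 + 0*1 = -15 + 0 = -15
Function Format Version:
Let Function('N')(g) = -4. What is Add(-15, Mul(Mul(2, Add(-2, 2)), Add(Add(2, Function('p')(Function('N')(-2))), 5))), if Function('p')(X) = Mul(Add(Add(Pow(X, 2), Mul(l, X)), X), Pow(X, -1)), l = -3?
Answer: -15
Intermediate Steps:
Function('p')(X) = Mul(Pow(X, -1), Add(Pow(X, 2), Mul(-2, X))) (Function('p')(X) = Mul(Add(Add(Pow(X, 2), Mul(-3, X)), X), Pow(X, -1)) = Mul(Add(Pow(X, 2), Mul(-2, X)), Pow(X, -1)) = Mul(Pow(X, -1), Add(Pow(X, 2), Mul(-2, X))))
Add(-15, Mul(Mul(2, Add(-2, 2)), Add(Add(2, Function('p')(Function('N')(-2))), 5))) = Add(-15, Mul(Mul(2, Add(-2, 2)), Add(Add(2, Add(-2, -4)), 5))) = Add(-15, Mul(Mul(2, 0), Add(Add(2, -6), 5))) = Add(-15, Mul(0, Add(-4, 5))) = Add(-15, Mul(0, 1)) = Add(-15, 0) = -15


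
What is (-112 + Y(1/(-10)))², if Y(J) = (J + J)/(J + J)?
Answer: 12321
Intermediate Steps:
Y(J) = 1 (Y(J) = (2*J)/((2*J)) = (2*J)*(1/(2*J)) = 1)
(-112 + Y(1/(-10)))² = (-112 + 1)² = (-111)² = 12321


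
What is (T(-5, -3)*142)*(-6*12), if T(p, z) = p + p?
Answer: 102240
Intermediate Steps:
T(p, z) = 2*p
(T(-5, -3)*142)*(-6*12) = ((2*(-5))*142)*(-6*12) = -10*142*(-72) = -1420*(-72) = 102240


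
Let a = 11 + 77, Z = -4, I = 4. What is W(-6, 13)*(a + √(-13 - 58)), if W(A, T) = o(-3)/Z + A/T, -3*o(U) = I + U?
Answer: -1298/39 - 59*I*√71/156 ≈ -33.282 - 3.1868*I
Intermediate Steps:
o(U) = -4/3 - U/3 (o(U) = -(4 + U)/3 = -4/3 - U/3)
W(A, T) = 1/12 + A/T (W(A, T) = (-4/3 - ⅓*(-3))/(-4) + A/T = (-4/3 + 1)*(-¼) + A/T = -⅓*(-¼) + A/T = 1/12 + A/T)
a = 88
W(-6, 13)*(a + √(-13 - 58)) = ((-6 + (1/12)*13)/13)*(88 + √(-13 - 58)) = ((-6 + 13/12)/13)*(88 + √(-71)) = ((1/13)*(-59/12))*(88 + I*√71) = -59*(88 + I*√71)/156 = -1298/39 - 59*I*√71/156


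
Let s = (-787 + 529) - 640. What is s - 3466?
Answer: -4364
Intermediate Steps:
s = -898 (s = -258 - 640 = -898)
s - 3466 = -898 - 3466 = -4364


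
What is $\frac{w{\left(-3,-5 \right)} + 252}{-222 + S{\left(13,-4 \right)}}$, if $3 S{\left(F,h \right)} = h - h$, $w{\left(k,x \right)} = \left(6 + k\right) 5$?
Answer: $- \frac{89}{74} \approx -1.2027$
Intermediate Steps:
$w{\left(k,x \right)} = 30 + 5 k$
$S{\left(F,h \right)} = 0$ ($S{\left(F,h \right)} = \frac{h - h}{3} = \frac{1}{3} \cdot 0 = 0$)
$\frac{w{\left(-3,-5 \right)} + 252}{-222 + S{\left(13,-4 \right)}} = \frac{\left(30 + 5 \left(-3\right)\right) + 252}{-222 + 0} = \frac{\left(30 - 15\right) + 252}{-222} = - \frac{15 + 252}{222} = \left(- \frac{1}{222}\right) 267 = - \frac{89}{74}$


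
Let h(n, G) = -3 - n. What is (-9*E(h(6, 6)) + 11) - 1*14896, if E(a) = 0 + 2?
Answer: -14903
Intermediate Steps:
E(a) = 2
(-9*E(h(6, 6)) + 11) - 1*14896 = (-9*2 + 11) - 1*14896 = (-18 + 11) - 14896 = -7 - 14896 = -14903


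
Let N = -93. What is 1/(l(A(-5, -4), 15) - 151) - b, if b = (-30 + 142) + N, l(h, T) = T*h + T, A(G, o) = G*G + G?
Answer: -3115/164 ≈ -18.994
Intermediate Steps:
A(G, o) = G + G² (A(G, o) = G² + G = G + G²)
l(h, T) = T + T*h
b = 19 (b = (-30 + 142) - 93 = 112 - 93 = 19)
1/(l(A(-5, -4), 15) - 151) - b = 1/(15*(1 - 5*(1 - 5)) - 151) - 1*19 = 1/(15*(1 - 5*(-4)) - 151) - 19 = 1/(15*(1 + 20) - 151) - 19 = 1/(15*21 - 151) - 19 = 1/(315 - 151) - 19 = 1/164 - 19 = -3115/164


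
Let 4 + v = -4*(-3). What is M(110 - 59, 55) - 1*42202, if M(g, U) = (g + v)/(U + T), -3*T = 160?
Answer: -210833/5 ≈ -42167.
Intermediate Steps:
T = -160/3 (T = -⅓*160 = -160/3 ≈ -53.333)
v = 8 (v = -4 - 4*(-3) = -4 + 12 = 8)
M(g, U) = (8 + g)/(-160/3 + U) (M(g, U) = (g + 8)/(U - 160/3) = (8 + g)/(-160/3 + U))
M(110 - 59, 55) - 1*42202 = 3*(8 + (110 - 59))/(-160 + 3*55) - 1*42202 = 3*(8 + 51)/(-160 + 165) - 42202 = 3*59/5 - 42202 = 3*(⅕)*59 - 42202 = 177/5 - 42202 = -210833/5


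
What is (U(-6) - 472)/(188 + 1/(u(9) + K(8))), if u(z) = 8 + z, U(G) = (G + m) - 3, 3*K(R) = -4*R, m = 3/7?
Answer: -63916/25025 ≈ -2.5541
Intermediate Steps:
m = 3/7 (m = 3*(⅐) = 3/7 ≈ 0.42857)
K(R) = -4*R/3 (K(R) = (-4*R)/3 = -4*R/3)
U(G) = -18/7 + G (U(G) = (G + 3/7) - 3 = (3/7 + G) - 3 = -18/7 + G)
(U(-6) - 472)/(188 + 1/(u(9) + K(8))) = ((-18/7 - 6) - 472)/(188 + 1/((8 + 9) - 4/3*8)) = (-60/7 - 472)/(188 + 1/(17 - 32/3)) = -3364/(7*(188 + 1/(19/3))) = -3364/(7*(188 + 3/19)) = -3364/(7*3575/19) = -3364/7*19/3575 = -63916/25025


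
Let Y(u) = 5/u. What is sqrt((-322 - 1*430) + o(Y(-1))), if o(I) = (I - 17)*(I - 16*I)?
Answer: I*sqrt(2402) ≈ 49.01*I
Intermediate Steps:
o(I) = -15*I*(-17 + I) (o(I) = (-17 + I)*(-15*I) = -15*I*(-17 + I))
sqrt((-322 - 1*430) + o(Y(-1))) = sqrt((-322 - 1*430) + 15*(5/(-1))*(17 - 5/(-1))) = sqrt((-322 - 430) + 15*(5*(-1))*(17 - 5*(-1))) = sqrt(-752 + 15*(-5)*(17 - 1*(-5))) = sqrt(-752 + 15*(-5)*(17 + 5)) = sqrt(-752 + 15*(-5)*22) = sqrt(-752 - 1650) = sqrt(-2402) = I*sqrt(2402)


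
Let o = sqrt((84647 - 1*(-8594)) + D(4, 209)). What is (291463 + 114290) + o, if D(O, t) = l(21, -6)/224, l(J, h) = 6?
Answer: 405753 + sqrt(73100965)/28 ≈ 4.0606e+5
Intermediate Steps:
D(O, t) = 3/112 (D(O, t) = 6/224 = 6*(1/224) = 3/112)
o = sqrt(73100965)/28 (o = sqrt((84647 - 1*(-8594)) + 3/112) = sqrt((84647 + 8594) + 3/112) = sqrt(93241 + 3/112) = sqrt(10442995/112) = sqrt(73100965)/28 ≈ 305.35)
(291463 + 114290) + o = (291463 + 114290) + sqrt(73100965)/28 = 405753 + sqrt(73100965)/28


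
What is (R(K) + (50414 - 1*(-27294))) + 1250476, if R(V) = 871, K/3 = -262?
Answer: 1329055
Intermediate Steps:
K = -786 (K = 3*(-262) = -786)
(R(K) + (50414 - 1*(-27294))) + 1250476 = (871 + (50414 - 1*(-27294))) + 1250476 = (871 + (50414 + 27294)) + 1250476 = (871 + 77708) + 1250476 = 78579 + 1250476 = 1329055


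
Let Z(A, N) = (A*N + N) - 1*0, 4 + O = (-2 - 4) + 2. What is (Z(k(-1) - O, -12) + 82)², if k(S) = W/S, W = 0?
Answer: 676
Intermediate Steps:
O = -8 (O = -4 + ((-2 - 4) + 2) = -4 + (-6 + 2) = -4 - 4 = -8)
k(S) = 0 (k(S) = 0/S = 0)
Z(A, N) = N + A*N (Z(A, N) = (N + A*N) + 0 = N + A*N)
(Z(k(-1) - O, -12) + 82)² = (-12*(1 + (0 - 1*(-8))) + 82)² = (-12*(1 + (0 + 8)) + 82)² = (-12*(1 + 8) + 82)² = (-12*9 + 82)² = (-108 + 82)² = (-26)² = 676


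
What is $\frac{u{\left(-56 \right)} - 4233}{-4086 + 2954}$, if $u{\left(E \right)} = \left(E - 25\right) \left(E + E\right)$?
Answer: $- \frac{4839}{1132} \approx -4.2747$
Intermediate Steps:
$u{\left(E \right)} = 2 E \left(-25 + E\right)$ ($u{\left(E \right)} = \left(-25 + E\right) 2 E = 2 E \left(-25 + E\right)$)
$\frac{u{\left(-56 \right)} - 4233}{-4086 + 2954} = \frac{2 \left(-56\right) \left(-25 - 56\right) - 4233}{-4086 + 2954} = \frac{2 \left(-56\right) \left(-81\right) - 4233}{-1132} = \left(9072 - 4233\right) \left(- \frac{1}{1132}\right) = 4839 \left(- \frac{1}{1132}\right) = - \frac{4839}{1132}$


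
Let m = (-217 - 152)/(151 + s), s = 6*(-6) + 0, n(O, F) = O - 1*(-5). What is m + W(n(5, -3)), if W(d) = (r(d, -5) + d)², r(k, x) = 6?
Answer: 29071/115 ≈ 252.79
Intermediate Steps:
n(O, F) = 5 + O (n(O, F) = O + 5 = 5 + O)
s = -36 (s = -36 + 0 = -36)
W(d) = (6 + d)²
m = -369/115 (m = (-217 - 152)/(151 - 36) = -369/115 ≈ -3.2087)
m + W(n(5, -3)) = -369/115 + (6 + (5 + 5))² = -369/115 + (6 + 10)² = -369/115 + 16² = -369/115 + 256 = 29071/115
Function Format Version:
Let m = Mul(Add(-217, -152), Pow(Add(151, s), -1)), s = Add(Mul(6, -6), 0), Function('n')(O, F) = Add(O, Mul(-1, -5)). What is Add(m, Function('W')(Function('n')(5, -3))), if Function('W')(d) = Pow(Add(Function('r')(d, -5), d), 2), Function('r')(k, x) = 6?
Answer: Rational(29071, 115) ≈ 252.79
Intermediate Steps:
Function('n')(O, F) = Add(5, O) (Function('n')(O, F) = Add(O, 5) = Add(5, O))
s = -36 (s = Add(-36, 0) = -36)
Function('W')(d) = Pow(Add(6, d), 2)
m = Rational(-369, 115) (m = Mul(Add(-217, -152), Pow(Add(151, -36), -1)) = Mul(-369, Pow(115, -1)) = Mul(-369, Rational(1, 115)) = Rational(-369, 115) ≈ -3.2087)
Add(m, Function('W')(Function('n')(5, -3))) = Add(Rational(-369, 115), Pow(Add(6, Add(5, 5)), 2)) = Add(Rational(-369, 115), Pow(Add(6, 10), 2)) = Add(Rational(-369, 115), Pow(16, 2)) = Add(Rational(-369, 115), 256) = Rational(29071, 115)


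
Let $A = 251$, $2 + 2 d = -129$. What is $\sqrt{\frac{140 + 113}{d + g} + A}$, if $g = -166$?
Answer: $\frac{\sqrt{53572341}}{463} \approx 15.808$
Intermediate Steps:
$d = - \frac{131}{2}$ ($d = -1 + \frac{1}{2} \left(-129\right) = -1 - \frac{129}{2} = - \frac{131}{2} \approx -65.5$)
$\sqrt{\frac{140 + 113}{d + g} + A} = \sqrt{\frac{140 + 113}{- \frac{131}{2} - 166} + 251} = \sqrt{\frac{253}{- \frac{463}{2}} + 251} = \sqrt{253 \left(- \frac{2}{463}\right) + 251} = \sqrt{- \frac{506}{463} + 251} = \sqrt{\frac{115707}{463}} = \frac{\sqrt{53572341}}{463}$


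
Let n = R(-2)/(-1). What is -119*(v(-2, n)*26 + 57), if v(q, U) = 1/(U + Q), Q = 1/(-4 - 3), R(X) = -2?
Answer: -8449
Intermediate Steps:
Q = -⅐ (Q = 1/(-7) = -⅐ ≈ -0.14286)
n = 2 (n = -2/(-1) = -2*(-1) = 2)
v(q, U) = 1/(-⅐ + U) (v(q, U) = 1/(U - ⅐) = 1/(-⅐ + U))
-119*(v(-2, n)*26 + 57) = -119*((7/(-1 + 7*2))*26 + 57) = -119*((7/(-1 + 14))*26 + 57) = -119*((7/13)*26 + 57) = -119*(14 + 57) = -119*71 = -8449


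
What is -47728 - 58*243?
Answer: -61822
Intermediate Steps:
-47728 - 58*243 = -47728 - 1*14094 = -47728 - 14094 = -61822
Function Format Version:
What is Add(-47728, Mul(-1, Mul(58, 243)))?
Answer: -61822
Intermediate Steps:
Add(-47728, Mul(-1, Mul(58, 243))) = Add(-47728, Mul(-1, 14094)) = Add(-47728, -14094) = -61822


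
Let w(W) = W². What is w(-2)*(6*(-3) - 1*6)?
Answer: -96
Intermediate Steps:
w(-2)*(6*(-3) - 1*6) = (-2)²*(6*(-3) - 1*6) = 4*(-18 - 6) = 4*(-24) = -96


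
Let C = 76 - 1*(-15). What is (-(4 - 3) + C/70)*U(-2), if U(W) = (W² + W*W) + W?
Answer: 9/5 ≈ 1.8000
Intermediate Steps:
C = 91 (C = 76 + 15 = 91)
U(W) = W + 2*W² (U(W) = (W² + W²) + W = 2*W² + W = W + 2*W²)
(-(4 - 3) + C/70)*U(-2) = (-(4 - 3) + 91/70)*(-2*(1 + 2*(-2))) = (-1*1 + 91*(1/70))*(-2*(1 - 4)) = (-1 + 13/10)*(-2*(-3)) = (3/10)*6 = 9/5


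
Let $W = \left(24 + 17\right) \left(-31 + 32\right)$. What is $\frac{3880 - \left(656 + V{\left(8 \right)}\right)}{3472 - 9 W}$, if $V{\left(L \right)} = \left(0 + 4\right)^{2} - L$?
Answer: $\frac{3216}{3103} \approx 1.0364$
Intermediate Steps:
$V{\left(L \right)} = 16 - L$ ($V{\left(L \right)} = 4^{2} - L = 16 - L$)
$W = 41$ ($W = 41 \cdot 1 = 41$)
$\frac{3880 - \left(656 + V{\left(8 \right)}\right)}{3472 - 9 W} = \frac{3880 - \left(672 - 8\right)}{3472 - 369} = \frac{3880 - 664}{3472 - 369} = \frac{3880 - 664}{3103} = \left(3880 - 664\right) \frac{1}{3103} = 3216 \cdot \frac{1}{3103} = \frac{3216}{3103}$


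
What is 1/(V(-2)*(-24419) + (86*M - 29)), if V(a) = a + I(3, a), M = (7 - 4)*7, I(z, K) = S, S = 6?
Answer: -1/95899 ≈ -1.0428e-5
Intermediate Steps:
I(z, K) = 6
M = 21 (M = 3*7 = 21)
V(a) = 6 + a (V(a) = a + 6 = 6 + a)
1/(V(-2)*(-24419) + (86*M - 29)) = 1/((6 - 2)*(-24419) + (86*21 - 29)) = 1/(4*(-24419) + (1806 - 29)) = 1/(-97676 + 1777) = 1/(-95899) = -1/95899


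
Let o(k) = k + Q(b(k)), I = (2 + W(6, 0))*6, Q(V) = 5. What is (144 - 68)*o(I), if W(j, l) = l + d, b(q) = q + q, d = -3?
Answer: -76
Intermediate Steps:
b(q) = 2*q
W(j, l) = -3 + l (W(j, l) = l - 3 = -3 + l)
I = -6 (I = (2 + (-3 + 0))*6 = (2 - 3)*6 = -1*6 = -6)
o(k) = 5 + k (o(k) = k + 5 = 5 + k)
(144 - 68)*o(I) = (144 - 68)*(5 - 6) = 76*(-1) = -76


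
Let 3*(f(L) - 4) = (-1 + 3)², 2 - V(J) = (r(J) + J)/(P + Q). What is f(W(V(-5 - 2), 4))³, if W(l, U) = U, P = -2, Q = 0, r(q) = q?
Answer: 4096/27 ≈ 151.70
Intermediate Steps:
V(J) = 2 + J (V(J) = 2 - (J + J)/(-2 + 0) = 2 - 2*J/(-2) = 2 - 2*J*(-1)/2 = 2 - (-1)*J = 2 + J)
f(L) = 16/3 (f(L) = 4 + (-1 + 3)²/3 = 4 + (⅓)*2² = 4 + (⅓)*4 = 4 + 4/3 = 16/3)
f(W(V(-5 - 2), 4))³ = (16/3)³ = 4096/27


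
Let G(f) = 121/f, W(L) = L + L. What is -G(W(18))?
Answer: -121/36 ≈ -3.3611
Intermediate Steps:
W(L) = 2*L
-G(W(18)) = -121/(2*18) = -121/36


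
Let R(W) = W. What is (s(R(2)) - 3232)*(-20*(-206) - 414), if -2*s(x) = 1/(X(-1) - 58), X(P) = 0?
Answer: -694710083/58 ≈ -1.1978e+7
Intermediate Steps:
s(x) = 1/116 (s(x) = -1/(2*(0 - 58)) = -½/(-58) = -½*(-1/58) = 1/116)
(s(R(2)) - 3232)*(-20*(-206) - 414) = (1/116 - 3232)*(-20*(-206) - 414) = -374911*(4120 - 414)/116 = -374911/116*3706 = -694710083/58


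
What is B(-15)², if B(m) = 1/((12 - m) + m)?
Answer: 1/144 ≈ 0.0069444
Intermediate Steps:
B(m) = 1/12
B(-15)² = (1/12)² = 1/144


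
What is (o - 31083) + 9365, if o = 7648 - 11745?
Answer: -25815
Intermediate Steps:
o = -4097
(o - 31083) + 9365 = (-4097 - 31083) + 9365 = -35180 + 9365 = -25815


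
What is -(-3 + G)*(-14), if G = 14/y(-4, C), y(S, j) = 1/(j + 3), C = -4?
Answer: -238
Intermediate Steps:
y(S, j) = 1/(3 + j)
G = -14 (G = 14/(1/(3 - 4)) = 14/(1/(-1)) = 14/(-1) = 14*(-1) = -14)
-(-3 + G)*(-14) = -(-3 - 14)*(-14) = -(-17)*(-14) = -1*238 = -238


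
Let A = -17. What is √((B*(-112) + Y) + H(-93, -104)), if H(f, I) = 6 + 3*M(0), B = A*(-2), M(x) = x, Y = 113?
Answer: I*√3689 ≈ 60.737*I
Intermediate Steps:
B = 34 (B = -17*(-2) = 34)
H(f, I) = 6 (H(f, I) = 6 + 3*0 = 6 + 0 = 6)
√((B*(-112) + Y) + H(-93, -104)) = √((34*(-112) + 113) + 6) = √((-3808 + 113) + 6) = √(-3695 + 6) = √(-3689) = I*√3689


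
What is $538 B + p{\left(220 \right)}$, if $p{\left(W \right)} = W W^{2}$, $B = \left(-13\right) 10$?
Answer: $10578060$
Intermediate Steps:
$B = -130$
$p{\left(W \right)} = W^{3}$
$538 B + p{\left(220 \right)} = 538 \left(-130\right) + 220^{3} = -69940 + 10648000 = 10578060$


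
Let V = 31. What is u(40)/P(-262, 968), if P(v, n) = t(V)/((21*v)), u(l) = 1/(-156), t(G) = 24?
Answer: 917/624 ≈ 1.4696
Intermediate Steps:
u(l) = -1/156
P(v, n) = 8/(7*v) (P(v, n) = 24/((21*v)) = 24*(1/(21*v)) = 8/(7*v))
u(40)/P(-262, 968) = -1/(156*((8/7)/(-262))) = -1/(156*((8/7)*(-1/262))) = -1/(156*(-4/917)) = -1/156*(-917/4) = 917/624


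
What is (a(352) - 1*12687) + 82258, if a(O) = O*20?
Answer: 76611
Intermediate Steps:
a(O) = 20*O
(a(352) - 1*12687) + 82258 = (20*352 - 1*12687) + 82258 = (7040 - 12687) + 82258 = -5647 + 82258 = 76611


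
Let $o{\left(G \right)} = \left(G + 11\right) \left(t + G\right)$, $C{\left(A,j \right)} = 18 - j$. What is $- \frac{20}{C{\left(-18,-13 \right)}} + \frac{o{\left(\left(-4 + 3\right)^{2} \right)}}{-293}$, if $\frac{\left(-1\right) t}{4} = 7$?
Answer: $\frac{4184}{9083} \approx 0.46064$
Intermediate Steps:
$t = -28$ ($t = \left(-4\right) 7 = -28$)
$o{\left(G \right)} = \left(-28 + G\right) \left(11 + G\right)$ ($o{\left(G \right)} = \left(G + 11\right) \left(-28 + G\right) = \left(11 + G\right) \left(-28 + G\right) = \left(-28 + G\right) \left(11 + G\right)$)
$- \frac{20}{C{\left(-18,-13 \right)}} + \frac{o{\left(\left(-4 + 3\right)^{2} \right)}}{-293} = - \frac{20}{18 - -13} + \frac{-308 + \left(\left(-4 + 3\right)^{2}\right)^{2} - 17 \left(-4 + 3\right)^{2}}{-293} = - \frac{20}{18 + 13} + \left(-308 + \left(\left(-1\right)^{2}\right)^{2} - 17 \left(-1\right)^{2}\right) \left(- \frac{1}{293}\right) = - \frac{20}{31} + \left(-308 + 1^{2} - 17\right) \left(- \frac{1}{293}\right) = \left(-20\right) \frac{1}{31} + \left(-308 + 1 - 17\right) \left(- \frac{1}{293}\right) = - \frac{20}{31} - - \frac{324}{293} = - \frac{20}{31} + \frac{324}{293} = \frac{4184}{9083}$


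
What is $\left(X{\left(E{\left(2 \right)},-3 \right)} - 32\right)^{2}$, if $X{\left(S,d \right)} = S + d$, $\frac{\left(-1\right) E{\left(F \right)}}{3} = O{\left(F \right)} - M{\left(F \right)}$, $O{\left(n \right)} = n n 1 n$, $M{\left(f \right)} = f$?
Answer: $2809$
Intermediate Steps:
$O{\left(n \right)} = n^{3}$ ($O{\left(n \right)} = n^{2} \cdot 1 n = n^{2} n = n^{3}$)
$E{\left(F \right)} = - 3 F^{3} + 3 F$ ($E{\left(F \right)} = - 3 \left(F^{3} - F\right) = - 3 F^{3} + 3 F$)
$\left(X{\left(E{\left(2 \right)},-3 \right)} - 32\right)^{2} = \left(\left(3 \cdot 2 \left(1 - 2^{2}\right) - 3\right) - 32\right)^{2} = \left(\left(3 \cdot 2 \left(1 - 4\right) - 3\right) - 32\right)^{2} = \left(\left(3 \cdot 2 \left(-3\right) - 3\right) - 32\right)^{2} = \left(\left(-18 - 3\right) - 32\right)^{2} = \left(-21 - 32\right)^{2} = \left(-53\right)^{2} = 2809$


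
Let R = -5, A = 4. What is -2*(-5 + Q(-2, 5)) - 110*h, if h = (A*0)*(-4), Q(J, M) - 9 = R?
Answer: 2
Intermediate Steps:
Q(J, M) = 4 (Q(J, M) = 9 - 5 = 4)
h = 0 (h = (4*0)*(-4) = 0*(-4) = 0)
-2*(-5 + Q(-2, 5)) - 110*h = -2*(-5 + 4) - 110*0 = -2*(-1) + 0 = 2 + 0 = 2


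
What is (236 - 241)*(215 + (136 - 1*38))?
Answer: -1565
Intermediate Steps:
(236 - 241)*(215 + (136 - 1*38)) = -5*(215 + (136 - 38)) = -5*(215 + 98) = -5*313 = -1565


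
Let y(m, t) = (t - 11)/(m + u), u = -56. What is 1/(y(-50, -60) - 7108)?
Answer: -106/753377 ≈ -0.00014070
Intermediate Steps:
y(m, t) = (-11 + t)/(-56 + m) (y(m, t) = (t - 11)/(m - 56) = (-11 + t)/(-56 + m))
1/(y(-50, -60) - 7108) = 1/((-11 - 60)/(-56 - 50) - 7108) = 1/(-71/(-106) - 7108) = 1/(-1/106*(-71) - 7108) = 1/(71/106 - 7108) = 1/(-753377/106) = -106/753377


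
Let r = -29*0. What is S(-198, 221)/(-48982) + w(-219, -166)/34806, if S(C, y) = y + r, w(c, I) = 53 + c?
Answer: -7911569/852433746 ≈ -0.0092812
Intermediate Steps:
r = 0
S(C, y) = y (S(C, y) = y + 0 = y)
S(-198, 221)/(-48982) + w(-219, -166)/34806 = 221/(-48982) + (53 - 219)/34806 = 221*(-1/48982) - 166*1/34806 = -221/48982 - 83/17403 = -7911569/852433746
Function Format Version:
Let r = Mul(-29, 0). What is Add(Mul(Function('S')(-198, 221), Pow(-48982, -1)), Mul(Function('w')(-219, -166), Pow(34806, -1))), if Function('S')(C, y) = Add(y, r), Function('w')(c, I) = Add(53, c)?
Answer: Rational(-7911569, 852433746) ≈ -0.0092812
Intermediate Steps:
r = 0
Function('S')(C, y) = y (Function('S')(C, y) = Add(y, 0) = y)
Add(Mul(Function('S')(-198, 221), Pow(-48982, -1)), Mul(Function('w')(-219, -166), Pow(34806, -1))) = Add(Mul(221, Pow(-48982, -1)), Mul(Add(53, -219), Pow(34806, -1))) = Add(Mul(221, Rational(-1, 48982)), Mul(-166, Rational(1, 34806))) = Add(Rational(-221, 48982), Rational(-83, 17403)) = Rational(-7911569, 852433746)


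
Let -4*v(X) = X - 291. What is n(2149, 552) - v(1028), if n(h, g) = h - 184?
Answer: 8597/4 ≈ 2149.3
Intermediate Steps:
n(h, g) = -184 + h
v(X) = 291/4 - X/4 (v(X) = -(X - 291)/4 = -(-291 + X)/4 = 291/4 - X/4)
n(2149, 552) - v(1028) = (-184 + 2149) - (291/4 - 1/4*1028) = 1965 - (291/4 - 257) = 1965 - 1*(-737/4) = 1965 + 737/4 = 8597/4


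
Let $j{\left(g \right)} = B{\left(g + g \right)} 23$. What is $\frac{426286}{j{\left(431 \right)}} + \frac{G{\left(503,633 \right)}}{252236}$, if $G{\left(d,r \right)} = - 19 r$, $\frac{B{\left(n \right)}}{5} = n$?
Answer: $\frac{53166219493}{12502077340} \approx 4.2526$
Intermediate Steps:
$B{\left(n \right)} = 5 n$
$j{\left(g \right)} = 230 g$ ($j{\left(g \right)} = 5 \left(g + g\right) 23 = 5 \cdot 2 g 23 = 10 g 23 = 230 g$)
$\frac{426286}{j{\left(431 \right)}} + \frac{G{\left(503,633 \right)}}{252236} = \frac{426286}{230 \cdot 431} + \frac{\left(-19\right) 633}{252236} = \frac{426286}{99130} - \frac{12027}{252236} = 426286 \cdot \frac{1}{99130} - \frac{12027}{252236} = \frac{213143}{49565} - \frac{12027}{252236} = \frac{53166219493}{12502077340}$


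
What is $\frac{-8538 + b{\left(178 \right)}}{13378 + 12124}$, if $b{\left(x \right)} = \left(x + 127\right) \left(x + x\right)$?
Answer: $\frac{50021}{12751} \approx 3.9229$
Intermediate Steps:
$b{\left(x \right)} = 2 x \left(127 + x\right)$ ($b{\left(x \right)} = \left(127 + x\right) 2 x = 2 x \left(127 + x\right)$)
$\frac{-8538 + b{\left(178 \right)}}{13378 + 12124} = \frac{-8538 + 2 \cdot 178 \left(127 + 178\right)}{13378 + 12124} = \frac{-8538 + 2 \cdot 178 \cdot 305}{25502} = \left(-8538 + 108580\right) \frac{1}{25502} = 100042 \cdot \frac{1}{25502} = \frac{50021}{12751}$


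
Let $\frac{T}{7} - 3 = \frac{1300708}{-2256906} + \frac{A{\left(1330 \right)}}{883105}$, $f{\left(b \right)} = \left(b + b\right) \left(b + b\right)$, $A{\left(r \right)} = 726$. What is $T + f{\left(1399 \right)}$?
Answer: $\frac{10557175531530379}{1348501335} \approx 7.8288 \cdot 10^{6}$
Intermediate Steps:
$f{\left(b \right)} = 4 b^{2}$ ($f{\left(b \right)} = 2 b 2 b = 4 b^{2}$)
$T = \frac{22886077039}{1348501335}$ ($T = 21 + 7 \left(\frac{1300708}{-2256906} + \frac{726}{883105}\right) = 21 + 7 \left(1300708 \left(- \frac{1}{2256906}\right) + 726 \cdot \frac{1}{883105}\right) = 21 + 7 \left(- \frac{650354}{1128453} + \frac{726}{883105}\right) = 21 + 7 \left(- \frac{776064428}{1348501335}\right) = 21 - \frac{5432450996}{1348501335} = \frac{22886077039}{1348501335} \approx 16.971$)
$T + f{\left(1399 \right)} = \frac{22886077039}{1348501335} + 4 \cdot 1399^{2} = \frac{22886077039}{1348501335} + 4 \cdot 1957201 = \frac{22886077039}{1348501335} + 7828804 = \frac{10557175531530379}{1348501335}$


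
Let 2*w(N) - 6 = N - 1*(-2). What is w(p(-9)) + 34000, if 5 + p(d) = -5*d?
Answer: 34024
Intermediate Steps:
p(d) = -5 - 5*d
w(N) = 4 + N/2 (w(N) = 3 + (N - 1*(-2))/2 = 3 + (N + 2)/2 = 3 + (2 + N)/2 = 3 + (1 + N/2) = 4 + N/2)
w(p(-9)) + 34000 = (4 + (-5 - 5*(-9))/2) + 34000 = (4 + (-5 + 45)/2) + 34000 = (4 + (½)*40) + 34000 = (4 + 20) + 34000 = 24 + 34000 = 34024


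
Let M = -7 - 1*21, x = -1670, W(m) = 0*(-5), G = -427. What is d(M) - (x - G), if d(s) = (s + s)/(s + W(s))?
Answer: 1245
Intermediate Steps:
W(m) = 0
M = -28 (M = -7 - 21 = -28)
d(s) = 2 (d(s) = (s + s)/(s + 0) = (2*s)/s = 2)
d(M) - (x - G) = 2 - (-1670 - 1*(-427)) = 2 - (-1670 + 427) = 2 - 1*(-1243) = 2 + 1243 = 1245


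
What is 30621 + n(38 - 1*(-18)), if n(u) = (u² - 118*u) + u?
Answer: 27205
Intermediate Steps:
n(u) = u² - 117*u
30621 + n(38 - 1*(-18)) = 30621 + (38 - 1*(-18))*(-117 + (38 - 1*(-18))) = 30621 + (38 + 18)*(-117 + (38 + 18)) = 30621 + 56*(-117 + 56) = 30621 + 56*(-61) = 30621 - 3416 = 27205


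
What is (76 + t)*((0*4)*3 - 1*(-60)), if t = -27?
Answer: 2940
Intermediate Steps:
(76 + t)*((0*4)*3 - 1*(-60)) = (76 - 27)*((0*4)*3 - 1*(-60)) = 49*(0*3 + 60) = 49*(0 + 60) = 49*60 = 2940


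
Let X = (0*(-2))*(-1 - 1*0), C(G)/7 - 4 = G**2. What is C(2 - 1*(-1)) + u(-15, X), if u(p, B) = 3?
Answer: 94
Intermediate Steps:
C(G) = 28 + 7*G**2
X = 0 (X = 0*(-1 + 0) = 0*(-1) = 0)
C(2 - 1*(-1)) + u(-15, X) = (28 + 7*(2 - 1*(-1))**2) + 3 = (28 + 7*(2 + 1)**2) + 3 = (28 + 7*3**2) + 3 = (28 + 7*9) + 3 = (28 + 63) + 3 = 91 + 3 = 94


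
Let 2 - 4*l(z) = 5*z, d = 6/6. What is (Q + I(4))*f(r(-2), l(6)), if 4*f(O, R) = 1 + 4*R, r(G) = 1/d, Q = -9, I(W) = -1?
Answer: 135/2 ≈ 67.500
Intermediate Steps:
d = 1 (d = 6*(1/6) = 1)
l(z) = 1/2 - 5*z/4
r(G) = 1 (r(G) = 1/1 = 1)
f(O, R) = 1/4 + R (f(O, R) = (1 + 4*R)/4 = 1/4 + R)
(Q + I(4))*f(r(-2), l(6)) = (-9 - 1)*(1/4 + (1/2 - 5/4*6)) = -10*(1/4 + (1/2 - 15/2)) = -10*(1/4 - 7) = -10*(-27/4) = 135/2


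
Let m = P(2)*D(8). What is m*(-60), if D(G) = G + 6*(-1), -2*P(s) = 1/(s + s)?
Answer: 15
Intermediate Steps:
P(s) = -1/(4*s) (P(s) = -1/(2*(s + s)) = -1/(2*s)/2 = -1/(4*s))
D(G) = -6 + G (D(G) = G - 6 = -6 + G)
m = -¼ (m = (-¼/2)*(-6 + 8) = -¼*½*2 = -⅛*2 = -¼ ≈ -0.25000)
m*(-60) = -¼*(-60) = 15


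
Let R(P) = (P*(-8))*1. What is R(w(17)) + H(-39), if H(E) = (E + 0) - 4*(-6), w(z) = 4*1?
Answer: -47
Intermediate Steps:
w(z) = 4
H(E) = 24 + E (H(E) = E + 24 = 24 + E)
R(P) = -8*P (R(P) = -8*P*1 = -8*P)
R(w(17)) + H(-39) = -8*4 + (24 - 39) = -32 - 15 = -47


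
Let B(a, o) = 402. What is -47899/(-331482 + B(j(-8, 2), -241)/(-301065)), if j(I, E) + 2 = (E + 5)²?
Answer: 4806904145/33265876244 ≈ 0.14450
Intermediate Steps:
j(I, E) = -2 + (5 + E)² (j(I, E) = -2 + (E + 5)² = -2 + (5 + E)²)
-47899/(-331482 + B(j(-8, 2), -241)/(-301065)) = -47899/(-331482 + 402/(-301065)) = -47899/(-331482 + 402*(-1/301065)) = -47899/(-331482 - 134/100355) = -47899/(-33265876244/100355) = -47899*(-100355/33265876244) = 4806904145/33265876244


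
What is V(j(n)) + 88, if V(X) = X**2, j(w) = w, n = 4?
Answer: 104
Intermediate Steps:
V(j(n)) + 88 = 4**2 + 88 = 16 + 88 = 104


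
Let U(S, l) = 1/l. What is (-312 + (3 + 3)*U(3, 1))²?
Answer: 93636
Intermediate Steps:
(-312 + (3 + 3)*U(3, 1))² = (-312 + (3 + 3)/1)² = (-312 + 6*1)² = (-312 + 6)² = (-306)² = 93636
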